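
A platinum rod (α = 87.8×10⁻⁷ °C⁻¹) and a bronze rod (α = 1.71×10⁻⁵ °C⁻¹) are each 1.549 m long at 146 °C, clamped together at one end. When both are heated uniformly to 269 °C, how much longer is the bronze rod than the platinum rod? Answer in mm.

1.59 mm

ΔT = 123 K
platinum: ΔL = 87.8×10⁻⁷ × 1.549 m × 123 = 1.6728×10⁻³ m = 1.6728 mm
bronze: ΔL = 1.71×10⁻⁵ × 1.549 m × 123 = 3.2580×10⁻³ m = 3.2580 mm
difference = 3.2580 − 1.6728 = 1.5852 mm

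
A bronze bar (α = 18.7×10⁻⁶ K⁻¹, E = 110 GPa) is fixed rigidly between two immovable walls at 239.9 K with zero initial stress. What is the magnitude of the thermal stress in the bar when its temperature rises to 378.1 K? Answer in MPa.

σ = 284 MPa

Fully constrained: the free strain ε = αΔT is blocked, so σ = Eε = EαΔT.
|ΔT| = 138.2 K
σ = 110×10⁹ × 18.7×10⁻⁶ × 138.2 = 2.84×10⁸ Pa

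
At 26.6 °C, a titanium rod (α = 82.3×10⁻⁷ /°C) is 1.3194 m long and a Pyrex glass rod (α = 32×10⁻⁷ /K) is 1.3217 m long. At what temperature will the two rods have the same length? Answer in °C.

T = 373.5 °C

L₁(1 + α₁ΔT) = L₂(1 + α₂ΔT) ⇒ ΔT = (L₂ − L₁)/(α₁L₁ − α₂L₂)
L₂ − L₁ = 1.3217 − 1.3194 = 2.30×10⁻³ m
α₁L₁ − α₂L₂ = 82.3×10⁻⁷×1.3194 − 32×10⁻⁷×1.3217 = 6.629222×10⁻⁶ m/K
ΔT = 2.30×10⁻³ / 6.629222×10⁻⁶ = 346.949 K
T = 26.6 + 346.949 = 373.549 °C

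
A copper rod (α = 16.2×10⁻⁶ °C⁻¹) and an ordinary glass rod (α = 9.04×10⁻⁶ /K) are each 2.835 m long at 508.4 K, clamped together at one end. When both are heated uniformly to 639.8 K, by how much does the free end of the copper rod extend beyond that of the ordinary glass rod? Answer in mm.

ΔT = 131.4 K
copper: ΔL = 16.2×10⁻⁶ × 2.835 m × 131.4 = 6.0348×10⁻³ m = 6.0348 mm
ordinary glass: ΔL = 9.04×10⁻⁶ × 2.835 m × 131.4 = 3.3676×10⁻³ m = 3.3676 mm
difference = 6.0348 − 3.3676 = 2.6672 mm

2.67 mm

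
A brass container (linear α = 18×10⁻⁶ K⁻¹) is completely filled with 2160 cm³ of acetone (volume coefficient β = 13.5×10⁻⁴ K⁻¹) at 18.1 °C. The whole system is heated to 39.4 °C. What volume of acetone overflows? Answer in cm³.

The container also expands: β_container ≈ 3α = 5.4×10⁻⁵ /K
Net overflow = V₀(β_liq − 3α_cont)ΔT
β − 3α = 1.35×10⁻³ − 5.4×10⁻⁵ = 1.296×10⁻³ /K; ΔT = 21.3 K
ΔV = 2160 × 1.296×10⁻³ × 21.3 = 59.6 cm³

59.6 cm³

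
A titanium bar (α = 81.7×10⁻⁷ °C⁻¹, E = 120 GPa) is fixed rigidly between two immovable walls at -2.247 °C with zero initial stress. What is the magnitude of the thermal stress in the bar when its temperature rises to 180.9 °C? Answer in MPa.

Fully constrained: the free strain ε = αΔT is blocked, so σ = Eε = EαΔT.
|ΔT| = 183.147 K
σ = 120×10⁹ × 81.7×10⁻⁷ × 183.147 = 1.80×10⁸ Pa

σ = 180 MPa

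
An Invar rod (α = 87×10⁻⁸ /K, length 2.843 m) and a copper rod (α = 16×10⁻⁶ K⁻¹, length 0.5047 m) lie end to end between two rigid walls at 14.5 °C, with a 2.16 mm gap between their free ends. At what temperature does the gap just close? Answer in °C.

Gap closes when ΔL₁ + ΔL₂ = 2.16 mm = 2.16×10⁻³ m
(α₁L₁ + α₂L₂)ΔT = g
α₁L₁ + α₂L₂ = 87×10⁻⁸×2.843 + 16×10⁻⁶×0.5047 = 1.054861×10⁻⁵ m/K
ΔT = 2.16×10⁻³ / 1.054861×10⁻⁵ = 204.77 K
T = 14.5 + 204.77 = 219.27 °C

T = 219 °C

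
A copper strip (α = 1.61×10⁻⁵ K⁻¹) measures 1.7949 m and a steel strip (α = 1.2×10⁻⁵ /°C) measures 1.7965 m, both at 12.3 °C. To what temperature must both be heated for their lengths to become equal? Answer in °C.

T = 230.3 °C

L₁(1 + α₁ΔT) = L₂(1 + α₂ΔT) ⇒ ΔT = (L₂ − L₁)/(α₁L₁ − α₂L₂)
L₂ − L₁ = 1.7965 − 1.7949 = 1.60×10⁻³ m
α₁L₁ − α₂L₂ = 1.61×10⁻⁵×1.7949 − 1.2×10⁻⁵×1.7965 = 7.33989×10⁻⁶ m/K
ΔT = 1.60×10⁻³ / 7.33989×10⁻⁶ = 217.987 K
T = 12.3 + 217.987 = 230.287 °C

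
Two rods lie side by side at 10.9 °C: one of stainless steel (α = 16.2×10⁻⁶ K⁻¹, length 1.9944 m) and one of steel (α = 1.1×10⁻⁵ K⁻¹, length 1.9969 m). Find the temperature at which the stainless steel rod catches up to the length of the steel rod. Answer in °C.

L₁(1 + α₁ΔT) = L₂(1 + α₂ΔT) ⇒ ΔT = (L₂ − L₁)/(α₁L₁ − α₂L₂)
L₂ − L₁ = 1.9969 − 1.9944 = 2.50×10⁻³ m
α₁L₁ − α₂L₂ = 16.2×10⁻⁶×1.9944 − 1.1×10⁻⁵×1.9969 = 1.034338×10⁻⁵ m/K
ΔT = 2.50×10⁻³ / 1.034338×10⁻⁵ = 241.700 K
T = 10.9 + 241.700 = 252.600 °C

T = 252.6 °C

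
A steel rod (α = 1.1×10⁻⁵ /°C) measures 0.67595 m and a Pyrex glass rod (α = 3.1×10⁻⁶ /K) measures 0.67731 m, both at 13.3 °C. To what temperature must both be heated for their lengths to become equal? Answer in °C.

T = 268.2 °C

Equal length when α₁L₁ΔT − α₂L₂ΔT = L₂ − L₁ = 1.36×10⁻³ m
α₁L₁ = 7.43545×10⁻⁶, α₂L₂ = 2.099661×10⁻⁶ → Δ(αL) = 5.335789×10⁻⁶ m/K
ΔT = 1.36×10⁻³ / 5.335789×10⁻⁶ = 254.883 K, so T = 13.3 + 254.883 = 268.183 °C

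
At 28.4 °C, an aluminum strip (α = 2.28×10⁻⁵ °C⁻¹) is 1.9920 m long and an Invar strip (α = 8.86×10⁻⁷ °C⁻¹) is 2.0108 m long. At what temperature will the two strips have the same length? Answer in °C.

T = 459.2 °C

Equal length when α₁L₁ΔT − α₂L₂ΔT = L₂ − L₁ = 1.88×10⁻² m
α₁L₁ = 4.54176×10⁻⁵, α₂L₂ = 1.7815688×10⁻⁶ → Δ(αL) = 4.36360312×10⁻⁵ m/K
ΔT = 1.88×10⁻² / 4.36360312×10⁻⁵ = 430.837 K, so T = 28.4 + 430.837 = 459.237 °C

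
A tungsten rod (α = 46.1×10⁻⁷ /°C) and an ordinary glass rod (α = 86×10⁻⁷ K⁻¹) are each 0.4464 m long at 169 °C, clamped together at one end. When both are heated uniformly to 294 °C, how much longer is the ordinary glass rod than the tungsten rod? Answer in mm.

0.223 mm

ΔT = 125 K
tungsten: ΔL = 46.1×10⁻⁷ × 0.4464 m × 125 = 2.5724×10⁻⁴ m = 0.25724 mm
ordinary glass: ΔL = 86×10⁻⁷ × 0.4464 m × 125 = 4.7988×10⁻⁴ m = 0.47988 mm
difference = 0.47988 − 0.25724 = 0.22264 mm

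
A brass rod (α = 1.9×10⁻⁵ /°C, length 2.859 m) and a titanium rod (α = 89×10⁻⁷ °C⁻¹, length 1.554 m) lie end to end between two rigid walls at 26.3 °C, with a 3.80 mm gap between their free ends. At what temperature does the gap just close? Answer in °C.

T = 82.1 °C

α₁L₁ = 5.4321×10⁻⁵ m/K, α₂L₂ = 1.38306×10⁻⁵ m/K → total 6.81516×10⁻⁵ m/K
ΔT = g/(α₁L₁+α₂L₂) = 3.80×10⁻³ / 6.81516×10⁻⁵ = 55.758 K
T = 26.3 + 55.758 = 82.058 °C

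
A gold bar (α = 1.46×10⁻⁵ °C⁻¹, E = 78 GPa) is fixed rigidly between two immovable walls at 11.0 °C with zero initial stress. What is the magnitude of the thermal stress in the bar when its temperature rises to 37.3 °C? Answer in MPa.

σ = 30.0 MPa

Fully constrained: the free strain ε = αΔT is blocked, so σ = Eε = EαΔT.
|ΔT| = 26.3 K
σ = 78.0×10⁹ × 1.46×10⁻⁵ × 26.3 = 3.00×10⁷ Pa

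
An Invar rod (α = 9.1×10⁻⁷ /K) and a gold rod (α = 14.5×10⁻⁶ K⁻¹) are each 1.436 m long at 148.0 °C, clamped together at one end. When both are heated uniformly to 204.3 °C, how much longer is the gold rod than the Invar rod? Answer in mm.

1.10 mm

ΔT = 56.3 K
Invar: ΔL = 9.1×10⁻⁷ × 1.436 m × 56.3 = 7.3571×10⁻⁵ m = 0.073571 mm
gold: ΔL = 14.5×10⁻⁶ × 1.436 m × 56.3 = 1.1723×10⁻³ m = 1.1723 mm
difference = 1.1723 − 0.073571 = 1.098729 mm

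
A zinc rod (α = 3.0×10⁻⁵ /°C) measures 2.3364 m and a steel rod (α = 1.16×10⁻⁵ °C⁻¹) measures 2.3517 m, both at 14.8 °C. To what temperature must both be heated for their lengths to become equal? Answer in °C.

Equal length when α₁L₁ΔT − α₂L₂ΔT = L₂ − L₁ = 1.53×10⁻² m
α₁L₁ = 7.0092×10⁻⁵, α₂L₂ = 2.727972×10⁻⁵ → Δ(αL) = 4.281228×10⁻⁵ m/K
ΔT = 1.53×10⁻² / 4.281228×10⁻⁵ = 357.374 K, so T = 14.8 + 357.374 = 372.174 °C

T = 372.2 °C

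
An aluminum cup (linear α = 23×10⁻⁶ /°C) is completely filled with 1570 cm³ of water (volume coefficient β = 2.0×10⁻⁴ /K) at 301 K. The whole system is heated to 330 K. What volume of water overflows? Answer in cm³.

The cup also expands: β_container ≈ 3α = 6.9×10⁻⁵ /K
Net overflow = V₀(β_liq − 3α_cont)ΔT
β − 3α = 2.00×10⁻⁴ − 6.9×10⁻⁵ = 1.31×10⁻⁴ /K; ΔT = 29 K
ΔV = 1570 × 1.31×10⁻⁴ × 29 = 5.96 cm³

5.96 cm³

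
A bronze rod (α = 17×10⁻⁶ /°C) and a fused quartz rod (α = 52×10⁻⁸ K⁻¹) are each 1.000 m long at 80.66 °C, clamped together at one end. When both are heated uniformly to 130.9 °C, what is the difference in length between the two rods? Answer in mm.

ΔT = 50.24 K
bronze: ΔL = 17×10⁻⁶ × 1.000 m × 50.24 = 8.5408×10⁻⁴ m = 0.85408 mm
fused quartz: ΔL = 52×10⁻⁸ × 1.000 m × 50.24 = 2.6125×10⁻⁵ m = 0.026125 mm
difference = 0.85408 − 0.026125 = 0.827955 mm

0.828 mm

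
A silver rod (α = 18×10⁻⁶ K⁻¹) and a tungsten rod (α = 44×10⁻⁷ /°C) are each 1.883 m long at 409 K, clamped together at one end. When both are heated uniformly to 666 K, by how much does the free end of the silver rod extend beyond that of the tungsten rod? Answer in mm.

ΔT = 257 K
silver: ΔL = 18×10⁻⁶ × 1.883 m × 257 = 8.7108×10⁻³ m = 8.7108 mm
tungsten: ΔL = 44×10⁻⁷ × 1.883 m × 257 = 2.1293×10⁻³ m = 2.1293 mm
difference = 8.7108 − 2.1293 = 6.5815 mm

6.58 mm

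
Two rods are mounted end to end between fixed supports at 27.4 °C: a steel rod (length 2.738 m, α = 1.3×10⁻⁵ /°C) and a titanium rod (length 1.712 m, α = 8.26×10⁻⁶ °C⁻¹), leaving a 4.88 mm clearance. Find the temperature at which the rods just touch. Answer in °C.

T = 126 °C

Gap closes when ΔL₁ + ΔL₂ = 4.88 mm = 4.88×10⁻³ m
(α₁L₁ + α₂L₂)ΔT = g
α₁L₁ + α₂L₂ = 1.3×10⁻⁵×2.738 + 8.26×10⁻⁶×1.712 = 4.973512×10⁻⁵ m/K
ΔT = 4.88×10⁻³ / 4.973512×10⁻⁵ = 98.12 K
T = 27.4 + 98.12 = 125.52 °C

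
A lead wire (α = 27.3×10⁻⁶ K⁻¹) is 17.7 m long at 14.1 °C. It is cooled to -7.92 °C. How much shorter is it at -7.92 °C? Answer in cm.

|ΔT| = |-7.92 − 14.1| = 22.02 K
ΔL = αL₀ΔT = (27.3×10⁻⁶)(17.7)(22.02) = 1.06×10⁻² m

ΔL = 1.06 cm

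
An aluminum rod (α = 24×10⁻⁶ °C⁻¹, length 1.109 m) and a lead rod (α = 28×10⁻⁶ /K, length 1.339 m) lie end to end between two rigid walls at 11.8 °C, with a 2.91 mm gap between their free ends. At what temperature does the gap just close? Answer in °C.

α₁L₁ = 2.6616×10⁻⁵ m/K, α₂L₂ = 3.7492×10⁻⁵ m/K → total 6.4108×10⁻⁵ m/K
ΔT = g/(α₁L₁+α₂L₂) = 2.91×10⁻³ / 6.4108×10⁻⁵ = 45.392 K
T = 11.8 + 45.392 = 57.192 °C

T = 57.2 °C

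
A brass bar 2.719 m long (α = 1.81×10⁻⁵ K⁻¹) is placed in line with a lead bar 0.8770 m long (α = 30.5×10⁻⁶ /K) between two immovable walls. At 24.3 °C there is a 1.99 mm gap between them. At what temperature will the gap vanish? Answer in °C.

T = 50.5 °C

α₁L₁ = 4.92139×10⁻⁵ m/K, α₂L₂ = 2.67485×10⁻⁵ m/K → total 7.59624×10⁻⁵ m/K
ΔT = g/(α₁L₁+α₂L₂) = 1.99×10⁻³ / 7.59624×10⁻⁵ = 26.197 K
T = 24.3 + 26.197 = 50.497 °C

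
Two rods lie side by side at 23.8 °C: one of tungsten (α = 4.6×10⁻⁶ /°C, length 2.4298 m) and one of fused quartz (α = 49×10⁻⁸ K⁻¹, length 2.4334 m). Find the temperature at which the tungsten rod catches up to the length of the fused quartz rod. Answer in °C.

T = 384.4 °C

L₁(1 + α₁ΔT) = L₂(1 + α₂ΔT) ⇒ ΔT = (L₂ − L₁)/(α₁L₁ − α₂L₂)
L₂ − L₁ = 2.4334 − 2.4298 = 3.60×10⁻³ m
α₁L₁ − α₂L₂ = 4.6×10⁻⁶×2.4298 − 49×10⁻⁸×2.4334 = 9.984714×10⁻⁶ m/K
ΔT = 3.60×10⁻³ / 9.984714×10⁻⁶ = 360.551 K
T = 23.8 + 360.551 = 384.351 °C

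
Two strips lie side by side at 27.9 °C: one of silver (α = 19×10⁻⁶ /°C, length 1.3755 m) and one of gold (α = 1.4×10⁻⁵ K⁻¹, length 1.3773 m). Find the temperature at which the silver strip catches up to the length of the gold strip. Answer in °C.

T = 290.6 °C

Equal length when α₁L₁ΔT − α₂L₂ΔT = L₂ − L₁ = 1.80×10⁻³ m
α₁L₁ = 2.61345×10⁻⁵, α₂L₂ = 1.92822×10⁻⁵ → Δ(αL) = 6.8523×10⁻⁶ m/K
ΔT = 1.80×10⁻³ / 6.8523×10⁻⁶ = 262.686 K, so T = 27.9 + 262.686 = 290.586 °C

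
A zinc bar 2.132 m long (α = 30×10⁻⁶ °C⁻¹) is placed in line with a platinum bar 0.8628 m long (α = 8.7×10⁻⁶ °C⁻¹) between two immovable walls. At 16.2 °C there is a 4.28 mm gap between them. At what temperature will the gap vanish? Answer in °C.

T = 76.1 °C

α₁L₁ = 6.396×10⁻⁵ m/K, α₂L₂ = 7.50636×10⁻⁶ m/K → total 7.146636×10⁻⁵ m/K
ΔT = g/(α₁L₁+α₂L₂) = 4.28×10⁻³ / 7.146636×10⁻⁵ = 59.888 K
T = 16.2 + 59.888 = 76.088 °C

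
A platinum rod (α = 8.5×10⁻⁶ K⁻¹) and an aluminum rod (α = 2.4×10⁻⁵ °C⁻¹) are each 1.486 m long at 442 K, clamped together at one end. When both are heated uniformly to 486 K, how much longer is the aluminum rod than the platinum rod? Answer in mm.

ΔT = 44 K
platinum: ΔL = 8.5×10⁻⁶ × 1.486 m × 44 = 5.5576×10⁻⁴ m = 0.55576 mm
aluminum: ΔL = 2.4×10⁻⁵ × 1.486 m × 44 = 1.5692×10⁻³ m = 1.5692 mm
difference = 1.5692 − 0.55576 = 1.01344 mm

1.01 mm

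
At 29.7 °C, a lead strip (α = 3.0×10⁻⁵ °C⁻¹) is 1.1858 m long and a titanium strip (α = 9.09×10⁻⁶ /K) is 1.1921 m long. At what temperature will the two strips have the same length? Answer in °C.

T = 284.4 °C

Equal length when α₁L₁ΔT − α₂L₂ΔT = L₂ − L₁ = 6.30×10⁻³ m
α₁L₁ = 3.5574×10⁻⁵, α₂L₂ = 1.0836189×10⁻⁵ → Δ(αL) = 2.4737811×10⁻⁵ m/K
ΔT = 6.30×10⁻³ / 2.4737811×10⁻⁵ = 254.671 K, so T = 29.7 + 254.671 = 284.371 °C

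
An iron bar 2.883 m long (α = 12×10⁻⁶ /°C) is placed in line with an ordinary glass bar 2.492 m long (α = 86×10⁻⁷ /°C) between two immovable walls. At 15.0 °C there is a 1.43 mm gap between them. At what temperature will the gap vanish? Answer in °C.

Gap closes when ΔL₁ + ΔL₂ = 1.43 mm = 1.43×10⁻³ m
(α₁L₁ + α₂L₂)ΔT = g
α₁L₁ + α₂L₂ = 12×10⁻⁶×2.883 + 86×10⁻⁷×2.492 = 5.60272×10⁻⁵ m/K
ΔT = 1.43×10⁻³ / 5.60272×10⁻⁵ = 25.523 K
T = 15.0 + 25.523 = 40.523 °C

T = 40.5 °C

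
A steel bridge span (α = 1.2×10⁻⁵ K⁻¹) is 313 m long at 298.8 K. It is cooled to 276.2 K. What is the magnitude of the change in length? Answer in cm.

|ΔT| = |276.2 − 298.8| = 22.6 K
ΔL = αL₀ΔT = (1.2×10⁻⁵)(313)(22.6) = 8.49×10⁻² m

ΔL = 8.49 cm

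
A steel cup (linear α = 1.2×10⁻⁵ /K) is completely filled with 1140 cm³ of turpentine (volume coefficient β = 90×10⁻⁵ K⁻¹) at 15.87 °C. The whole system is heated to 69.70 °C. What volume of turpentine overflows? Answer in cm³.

53.0 cm³

The cup also expands: β_container ≈ 3α = 3.6×10⁻⁵ /K
Net overflow = V₀(β_liq − 3α_cont)ΔT
β − 3α = 9.00×10⁻⁴ − 3.6×10⁻⁵ = 8.64×10⁻⁴ /K; ΔT = 53.83 K
ΔV = 1140 × 8.64×10⁻⁴ × 53.83 = 53.0 cm³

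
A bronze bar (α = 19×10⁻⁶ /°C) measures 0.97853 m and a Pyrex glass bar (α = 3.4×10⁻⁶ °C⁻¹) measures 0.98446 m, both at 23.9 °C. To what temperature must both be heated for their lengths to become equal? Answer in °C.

T = 412.9 °C

L₁(1 + α₁ΔT) = L₂(1 + α₂ΔT) ⇒ ΔT = (L₂ − L₁)/(α₁L₁ − α₂L₂)
L₂ − L₁ = 0.98446 − 0.97853 = 5.93×10⁻³ m
α₁L₁ − α₂L₂ = 19×10⁻⁶×0.97853 − 3.4×10⁻⁶×0.98446 = 1.5244906×10⁻⁵ m/K
ΔT = 5.93×10⁻³ / 1.5244906×10⁻⁵ = 388.982 K
T = 23.9 + 388.982 = 412.882 °C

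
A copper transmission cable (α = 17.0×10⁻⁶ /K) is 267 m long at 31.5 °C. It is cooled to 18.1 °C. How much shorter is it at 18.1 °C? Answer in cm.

|ΔT| = |18.1 − 31.5| = 13.4 K
ΔL = αL₀ΔT = (17.0×10⁻⁶)(267)(13.4) = 6.08×10⁻² m

ΔL = 6.08 cm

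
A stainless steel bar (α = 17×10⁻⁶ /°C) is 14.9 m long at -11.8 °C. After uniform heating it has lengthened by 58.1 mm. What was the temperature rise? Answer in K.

ΔL = αL₀ΔT ⇒ ΔT = ΔL / (αL₀)
ΔT = 58.1×10⁻³ m / (17×10⁻⁶ × 14.9 m) = 229.37 K

ΔT = 229 K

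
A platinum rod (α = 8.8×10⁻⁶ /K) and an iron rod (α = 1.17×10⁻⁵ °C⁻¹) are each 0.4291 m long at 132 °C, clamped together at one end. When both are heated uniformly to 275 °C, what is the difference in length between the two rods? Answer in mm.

ΔT = 143 K
platinum: ΔL = 8.8×10⁻⁶ × 0.4291 m × 143 = 5.3998×10⁻⁴ m = 0.53998 mm
iron: ΔL = 1.17×10⁻⁵ × 0.4291 m × 143 = 7.1793×10⁻⁴ m = 0.71793 mm
difference = 0.71793 − 0.53998 = 0.17795 mm

0.178 mm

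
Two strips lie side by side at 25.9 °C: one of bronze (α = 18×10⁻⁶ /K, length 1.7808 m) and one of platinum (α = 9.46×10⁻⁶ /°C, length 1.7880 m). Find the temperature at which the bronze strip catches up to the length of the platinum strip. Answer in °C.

T = 501.5 °C

L₁(1 + α₁ΔT) = L₂(1 + α₂ΔT) ⇒ ΔT = (L₂ − L₁)/(α₁L₁ − α₂L₂)
L₂ − L₁ = 1.7880 − 1.7808 = 7.20×10⁻³ m
α₁L₁ − α₂L₂ = 18×10⁻⁶×1.7808 − 9.46×10⁻⁶×1.7880 = 1.513992×10⁻⁵ m/K
ΔT = 7.20×10⁻³ / 1.513992×10⁻⁵ = 475.564 K
T = 25.9 + 475.564 = 501.464 °C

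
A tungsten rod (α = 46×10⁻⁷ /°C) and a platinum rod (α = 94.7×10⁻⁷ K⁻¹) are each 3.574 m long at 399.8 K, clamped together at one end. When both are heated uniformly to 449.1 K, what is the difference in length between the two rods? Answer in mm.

0.858 mm

ΔT = 49.3 K
tungsten: ΔL = 46×10⁻⁷ × 3.574 m × 49.3 = 8.1051×10⁻⁴ m = 0.81051 mm
platinum: ΔL = 94.7×10⁻⁷ × 3.574 m × 49.3 = 1.6686×10⁻³ m = 1.6686 mm
difference = 1.6686 − 0.81051 = 0.85809 mm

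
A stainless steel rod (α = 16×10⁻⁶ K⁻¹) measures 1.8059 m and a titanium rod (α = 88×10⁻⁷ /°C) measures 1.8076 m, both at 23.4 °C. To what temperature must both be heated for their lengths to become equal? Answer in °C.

T = 154.3 °C

L₁(1 + α₁ΔT) = L₂(1 + α₂ΔT) ⇒ ΔT = (L₂ − L₁)/(α₁L₁ − α₂L₂)
L₂ − L₁ = 1.8076 − 1.8059 = 1.70×10⁻³ m
α₁L₁ − α₂L₂ = 16×10⁻⁶×1.8059 − 88×10⁻⁷×1.8076 = 1.298752×10⁻⁵ m/K
ΔT = 1.70×10⁻³ / 1.298752×10⁻⁵ = 130.895 K
T = 23.4 + 130.895 = 154.295 °C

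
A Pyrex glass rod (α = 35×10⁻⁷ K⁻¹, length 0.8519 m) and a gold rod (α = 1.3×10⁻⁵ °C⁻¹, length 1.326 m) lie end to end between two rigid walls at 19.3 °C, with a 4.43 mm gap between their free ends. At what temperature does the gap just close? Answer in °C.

α₁L₁ = 2.98165×10⁻⁶ m/K, α₂L₂ = 1.7238×10⁻⁵ m/K → total 2.021965×10⁻⁵ m/K
ΔT = g/(α₁L₁+α₂L₂) = 4.43×10⁻³ / 2.021965×10⁻⁵ = 219.09 K
T = 19.3 + 219.09 = 238.39 °C

T = 238 °C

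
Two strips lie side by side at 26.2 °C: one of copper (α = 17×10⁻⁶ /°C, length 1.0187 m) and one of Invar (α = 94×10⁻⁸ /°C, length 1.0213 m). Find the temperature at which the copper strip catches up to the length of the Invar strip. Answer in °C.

T = 185.1 °C

L₁(1 + α₁ΔT) = L₂(1 + α₂ΔT) ⇒ ΔT = (L₂ − L₁)/(α₁L₁ − α₂L₂)
L₂ − L₁ = 1.0213 − 1.0187 = 2.60×10⁻³ m
α₁L₁ − α₂L₂ = 17×10⁻⁶×1.0187 − 94×10⁻⁸×1.0213 = 1.6357878×10⁻⁵ m/K
ΔT = 2.60×10⁻³ / 1.6357878×10⁻⁵ = 158.945 K
T = 26.2 + 158.945 = 185.145 °C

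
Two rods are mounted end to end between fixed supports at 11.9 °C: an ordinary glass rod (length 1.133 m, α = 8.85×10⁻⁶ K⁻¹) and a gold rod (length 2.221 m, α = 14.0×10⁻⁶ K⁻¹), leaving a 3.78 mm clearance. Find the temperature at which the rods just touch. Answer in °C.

T = 104 °C

Gap closes when ΔL₁ + ΔL₂ = 3.78 mm = 3.78×10⁻³ m
(α₁L₁ + α₂L₂)ΔT = g
α₁L₁ + α₂L₂ = 8.85×10⁻⁶×1.133 + 14.0×10⁻⁶×2.221 = 4.112105×10⁻⁵ m/K
ΔT = 3.78×10⁻³ / 4.112105×10⁻⁵ = 91.92 K
T = 11.9 + 91.92 = 103.82 °C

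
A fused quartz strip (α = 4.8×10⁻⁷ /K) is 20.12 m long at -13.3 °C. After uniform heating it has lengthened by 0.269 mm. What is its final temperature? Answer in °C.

ΔL = αL₀ΔT ⇒ ΔT = ΔL / (αL₀)
ΔT = 0.269×10⁻³ m / (4.8×10⁻⁷ × 20.12 m) = 27.854 K
T = -13.3 + 27.854 = 14.554 °C

T = 14.6 °C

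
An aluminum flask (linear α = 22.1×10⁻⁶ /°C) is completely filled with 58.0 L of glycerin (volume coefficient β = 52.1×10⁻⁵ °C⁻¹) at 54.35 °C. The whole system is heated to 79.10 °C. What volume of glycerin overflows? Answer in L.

The flask also expands: β_container ≈ 3α = 6.63×10⁻⁵ /K
Net overflow = V₀(β_liq − 3α_cont)ΔT
β − 3α = 5.21×10⁻⁴ − 6.63×10⁻⁵ = 4.547×10⁻⁴ /K; ΔT = 24.75 K
ΔV = 58.0 × 4.547×10⁻⁴ × 24.75 = 0.653 L

0.653 L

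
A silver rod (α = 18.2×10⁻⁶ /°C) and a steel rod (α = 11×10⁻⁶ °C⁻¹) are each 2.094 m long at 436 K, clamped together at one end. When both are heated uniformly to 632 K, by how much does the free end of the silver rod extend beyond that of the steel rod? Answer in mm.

2.96 mm

ΔT = 196 K
silver: ΔL = 18.2×10⁻⁶ × 2.094 m × 196 = 7.4697×10⁻³ m = 7.4697 mm
steel: ΔL = 11×10⁻⁶ × 2.094 m × 196 = 4.5147×10⁻³ m = 4.5147 mm
difference = 7.4697 − 4.5147 = 2.9550 mm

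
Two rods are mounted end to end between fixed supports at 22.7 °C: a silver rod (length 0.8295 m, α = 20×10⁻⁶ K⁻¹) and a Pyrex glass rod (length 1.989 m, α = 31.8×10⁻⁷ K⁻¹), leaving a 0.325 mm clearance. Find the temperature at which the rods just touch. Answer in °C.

α₁L₁ = 1.659×10⁻⁵ m/K, α₂L₂ = 6.32502×10⁻⁶ m/K → total 2.291502×10⁻⁵ m/K
ΔT = g/(α₁L₁+α₂L₂) = 3.25×10⁻⁴ / 2.291502×10⁻⁵ = 14.183 K
T = 22.7 + 14.183 = 36.883 °C

T = 36.9 °C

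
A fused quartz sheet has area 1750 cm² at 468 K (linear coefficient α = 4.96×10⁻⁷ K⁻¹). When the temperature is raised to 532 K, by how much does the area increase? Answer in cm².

Area coefficient ≈ 2α; |ΔT| = 64 K
ΔA = 2αA₀ΔT = 2(4.96×10⁻⁷)(1750)(64) = 0.111 cm²

ΔA = 0.111 cm²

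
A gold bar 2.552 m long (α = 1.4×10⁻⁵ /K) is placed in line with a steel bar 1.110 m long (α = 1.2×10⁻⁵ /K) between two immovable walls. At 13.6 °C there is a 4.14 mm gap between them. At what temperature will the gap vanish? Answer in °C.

α₁L₁ = 3.5728×10⁻⁵ m/K, α₂L₂ = 1.332×10⁻⁵ m/K → total 4.9048×10⁻⁵ m/K
ΔT = g/(α₁L₁+α₂L₂) = 4.14×10⁻³ / 4.9048×10⁻⁵ = 84.407 K
T = 13.6 + 84.407 = 98.007 °C

T = 98.0 °C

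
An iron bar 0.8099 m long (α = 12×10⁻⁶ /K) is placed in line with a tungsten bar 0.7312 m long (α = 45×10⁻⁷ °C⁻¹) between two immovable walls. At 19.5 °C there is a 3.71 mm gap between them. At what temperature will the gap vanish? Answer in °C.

α₁L₁ = 9.7188×10⁻⁶ m/K, α₂L₂ = 3.2904×10⁻⁶ m/K → total 1.30092×10⁻⁵ m/K
ΔT = g/(α₁L₁+α₂L₂) = 3.71×10⁻³ / 1.30092×10⁻⁵ = 285.18 K
T = 19.5 + 285.18 = 304.68 °C

T = 305 °C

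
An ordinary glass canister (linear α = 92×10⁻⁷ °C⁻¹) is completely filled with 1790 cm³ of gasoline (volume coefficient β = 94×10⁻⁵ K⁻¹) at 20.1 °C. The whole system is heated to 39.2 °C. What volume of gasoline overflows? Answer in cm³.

31.2 cm³

The canister also expands: β_container ≈ 3α = 2.76×10⁻⁵ /K
Net overflow = V₀(β_liq − 3α_cont)ΔT
β − 3α = 9.40×10⁻⁴ − 2.76×10⁻⁵ = 9.124×10⁻⁴ /K; ΔT = 19.1 K
ΔV = 1790 × 9.124×10⁻⁴ × 19.1 = 31.2 cm³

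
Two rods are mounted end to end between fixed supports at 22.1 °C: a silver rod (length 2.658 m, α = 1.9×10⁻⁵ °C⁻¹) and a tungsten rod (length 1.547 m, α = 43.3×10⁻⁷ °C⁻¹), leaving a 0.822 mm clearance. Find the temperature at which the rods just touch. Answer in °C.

T = 36.5 °C

Gap closes when ΔL₁ + ΔL₂ = 0.822 mm = 8.22×10⁻⁴ m
(α₁L₁ + α₂L₂)ΔT = g
α₁L₁ + α₂L₂ = 1.9×10⁻⁵×2.658 + 43.3×10⁻⁷×1.547 = 5.720051×10⁻⁵ m/K
ΔT = 8.22×10⁻⁴ / 5.720051×10⁻⁵ = 14.371 K
T = 22.1 + 14.371 = 36.471 °C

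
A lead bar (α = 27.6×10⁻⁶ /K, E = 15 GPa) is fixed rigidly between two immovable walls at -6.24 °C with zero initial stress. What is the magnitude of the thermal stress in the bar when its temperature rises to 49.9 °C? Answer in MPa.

Fully constrained: the free strain ε = αΔT is blocked, so σ = Eε = EαΔT.
|ΔT| = 56.14 K
σ = 15.0×10⁹ × 27.6×10⁻⁶ × 56.14 = 2.32×10⁷ Pa

σ = 23.2 MPa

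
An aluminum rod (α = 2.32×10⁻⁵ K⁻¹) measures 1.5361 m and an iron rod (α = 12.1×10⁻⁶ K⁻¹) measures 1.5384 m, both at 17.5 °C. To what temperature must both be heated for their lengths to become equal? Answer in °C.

T = 152.6 °C

Equal length when α₁L₁ΔT − α₂L₂ΔT = L₂ − L₁ = 2.30×10⁻³ m
α₁L₁ = 3.563752×10⁻⁵, α₂L₂ = 1.861464×10⁻⁵ → Δ(αL) = 1.702288×10⁻⁵ m/K
ΔT = 2.30×10⁻³ / 1.702288×10⁻⁵ = 135.112 K, so T = 17.5 + 135.112 = 152.612 °C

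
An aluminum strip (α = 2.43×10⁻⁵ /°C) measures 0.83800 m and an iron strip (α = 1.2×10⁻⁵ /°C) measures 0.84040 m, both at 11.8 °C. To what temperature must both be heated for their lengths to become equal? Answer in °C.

T = 245.3 °C

L₁(1 + α₁ΔT) = L₂(1 + α₂ΔT) ⇒ ΔT = (L₂ − L₁)/(α₁L₁ − α₂L₂)
L₂ − L₁ = 0.84040 − 0.83800 = 2.40×10⁻³ m
α₁L₁ − α₂L₂ = 2.43×10⁻⁵×0.83800 − 1.2×10⁻⁵×0.84040 = 1.02786×10⁻⁵ m/K
ΔT = 2.40×10⁻³ / 1.02786×10⁻⁵ = 233.495 K
T = 11.8 + 233.495 = 245.295 °C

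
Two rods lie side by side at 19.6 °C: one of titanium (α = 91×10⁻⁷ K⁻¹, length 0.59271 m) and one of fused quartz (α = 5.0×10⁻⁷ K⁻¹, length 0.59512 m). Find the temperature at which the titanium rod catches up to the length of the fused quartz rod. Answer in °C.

T = 492.5 °C

L₁(1 + α₁ΔT) = L₂(1 + α₂ΔT) ⇒ ΔT = (L₂ − L₁)/(α₁L₁ − α₂L₂)
L₂ − L₁ = 0.59512 − 0.59271 = 2.41×10⁻³ m
α₁L₁ − α₂L₂ = 91×10⁻⁷×0.59271 − 5.0×10⁻⁷×0.59512 = 5.096101×10⁻⁶ m/K
ΔT = 2.41×10⁻³ / 5.096101×10⁻⁶ = 472.911 K
T = 19.6 + 472.911 = 492.511 °C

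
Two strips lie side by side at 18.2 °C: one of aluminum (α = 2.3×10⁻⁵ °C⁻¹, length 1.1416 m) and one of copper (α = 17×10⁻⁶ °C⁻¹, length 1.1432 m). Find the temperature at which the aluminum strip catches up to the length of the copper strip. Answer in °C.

L₁(1 + α₁ΔT) = L₂(1 + α₂ΔT) ⇒ ΔT = (L₂ − L₁)/(α₁L₁ − α₂L₂)
L₂ − L₁ = 1.1432 − 1.1416 = 1.60×10⁻³ m
α₁L₁ − α₂L₂ = 2.3×10⁻⁵×1.1416 − 17×10⁻⁶×1.1432 = 6.8224×10⁻⁶ m/K
ΔT = 1.60×10⁻³ / 6.8224×10⁻⁶ = 234.522 K
T = 18.2 + 234.522 = 252.722 °C

T = 252.7 °C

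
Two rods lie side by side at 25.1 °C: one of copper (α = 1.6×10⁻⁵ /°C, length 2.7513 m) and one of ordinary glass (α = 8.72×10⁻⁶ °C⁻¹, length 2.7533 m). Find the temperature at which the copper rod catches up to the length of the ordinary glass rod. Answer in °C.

L₁(1 + α₁ΔT) = L₂(1 + α₂ΔT) ⇒ ΔT = (L₂ − L₁)/(α₁L₁ − α₂L₂)
L₂ − L₁ = 2.7533 − 2.7513 = 2.00×10⁻³ m
α₁L₁ − α₂L₂ = 1.6×10⁻⁵×2.7513 − 8.72×10⁻⁶×2.7533 = 2.0012024×10⁻⁵ m/K
ΔT = 2.00×10⁻³ / 2.0012024×10⁻⁵ = 99.940 K
T = 25.1 + 99.940 = 125.040 °C

T = 125.0 °C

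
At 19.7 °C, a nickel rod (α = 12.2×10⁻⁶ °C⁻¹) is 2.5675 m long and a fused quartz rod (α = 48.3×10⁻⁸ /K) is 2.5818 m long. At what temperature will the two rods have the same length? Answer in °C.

Equal length when α₁L₁ΔT − α₂L₂ΔT = L₂ − L₁ = 1.43×10⁻² m
α₁L₁ = 3.13235×10⁻⁵, α₂L₂ = 1.2470094×10⁻⁶ → Δ(αL) = 3.00764906×10⁻⁵ m/K
ΔT = 1.43×10⁻² / 3.00764906×10⁻⁵ = 475.454 K, so T = 19.7 + 475.454 = 495.154 °C

T = 495.2 °C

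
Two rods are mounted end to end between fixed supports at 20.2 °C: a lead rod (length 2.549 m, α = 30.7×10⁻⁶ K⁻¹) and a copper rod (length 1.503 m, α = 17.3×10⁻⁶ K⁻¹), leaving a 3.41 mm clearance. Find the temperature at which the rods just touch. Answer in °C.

T = 52.9 °C

α₁L₁ = 7.82543×10⁻⁵ m/K, α₂L₂ = 2.60019×10⁻⁵ m/K → total 1.042562×10⁻⁴ m/K
ΔT = g/(α₁L₁+α₂L₂) = 3.41×10⁻³ / 1.042562×10⁻⁴ = 32.708 K
T = 20.2 + 32.708 = 52.908 °C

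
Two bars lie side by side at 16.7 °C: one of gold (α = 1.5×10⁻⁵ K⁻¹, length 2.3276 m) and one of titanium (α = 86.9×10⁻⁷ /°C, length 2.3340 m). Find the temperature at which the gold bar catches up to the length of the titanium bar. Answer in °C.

L₁(1 + α₁ΔT) = L₂(1 + α₂ΔT) ⇒ ΔT = (L₂ − L₁)/(α₁L₁ − α₂L₂)
L₂ − L₁ = 2.3340 − 2.3276 = 6.40×10⁻³ m
α₁L₁ − α₂L₂ = 1.5×10⁻⁵×2.3276 − 86.9×10⁻⁷×2.3340 = 1.463154×10⁻⁵ m/K
ΔT = 6.40×10⁻³ / 1.463154×10⁻⁵ = 437.411 K
T = 16.7 + 437.411 = 454.111 °C

T = 454.1 °C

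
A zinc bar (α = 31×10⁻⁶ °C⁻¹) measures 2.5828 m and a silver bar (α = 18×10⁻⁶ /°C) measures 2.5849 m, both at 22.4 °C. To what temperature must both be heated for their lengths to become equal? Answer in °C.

L₁(1 + α₁ΔT) = L₂(1 + α₂ΔT) ⇒ ΔT = (L₂ − L₁)/(α₁L₁ − α₂L₂)
L₂ − L₁ = 2.5849 − 2.5828 = 2.10×10⁻³ m
α₁L₁ − α₂L₂ = 31×10⁻⁶×2.5828 − 18×10⁻⁶×2.5849 = 3.35386×10⁻⁵ m/K
ΔT = 2.10×10⁻³ / 3.35386×10⁻⁵ = 62.6144 K
T = 22.4 + 62.6144 = 85.0144 °C

T = 85.01 °C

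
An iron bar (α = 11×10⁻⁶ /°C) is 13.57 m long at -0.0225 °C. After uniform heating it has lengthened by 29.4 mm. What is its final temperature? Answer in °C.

ΔL = αL₀ΔT ⇒ ΔT = ΔL / (αL₀)
ΔT = 29.4×10⁻³ m / (11×10⁻⁶ × 13.57 m) = 196.9585 K
T = -0.0225 + 196.9585 = 196.9360 °C

T = 197 °C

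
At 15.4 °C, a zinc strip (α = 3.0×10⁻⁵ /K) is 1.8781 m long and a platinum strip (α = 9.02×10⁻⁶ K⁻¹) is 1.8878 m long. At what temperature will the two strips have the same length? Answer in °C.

T = 262.1 °C

Equal length when α₁L₁ΔT − α₂L₂ΔT = L₂ − L₁ = 9.70×10⁻³ m
α₁L₁ = 5.6343×10⁻⁵, α₂L₂ = 1.7027956×10⁻⁵ → Δ(αL) = 3.9315044×10⁻⁵ m/K
ΔT = 9.70×10⁻³ / 3.9315044×10⁻⁵ = 246.725 K, so T = 15.4 + 246.725 = 262.125 °C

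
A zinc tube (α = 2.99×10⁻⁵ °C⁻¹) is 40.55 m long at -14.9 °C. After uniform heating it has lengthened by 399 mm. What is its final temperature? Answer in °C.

T = 314 °C

ΔL = αL₀ΔT ⇒ ΔT = ΔL / (αL₀)
ΔT = 399×10⁻³ m / (2.99×10⁻⁵ × 40.55 m) = 329.09 K
T = -14.9 + 329.09 = 314.19 °C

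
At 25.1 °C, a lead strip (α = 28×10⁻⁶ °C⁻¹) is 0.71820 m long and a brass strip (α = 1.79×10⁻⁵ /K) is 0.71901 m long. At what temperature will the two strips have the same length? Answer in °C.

T = 137.0 °C

Equal length when α₁L₁ΔT − α₂L₂ΔT = L₂ − L₁ = 8.10×10⁻⁴ m
α₁L₁ = 2.01096×10⁻⁵, α₂L₂ = 1.2870279×10⁻⁵ → Δ(αL) = 7.239321×10⁻⁶ m/K
ΔT = 8.10×10⁻⁴ / 7.239321×10⁻⁶ = 111.889 K, so T = 25.1 + 111.889 = 136.989 °C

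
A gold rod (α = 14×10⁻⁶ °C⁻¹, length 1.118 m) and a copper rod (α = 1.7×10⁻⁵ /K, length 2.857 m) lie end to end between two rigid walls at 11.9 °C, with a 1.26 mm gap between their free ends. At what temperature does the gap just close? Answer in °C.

T = 31.5 °C

α₁L₁ = 1.5652×10⁻⁵ m/K, α₂L₂ = 4.8569×10⁻⁵ m/K → total 6.4221×10⁻⁵ m/K
ΔT = g/(α₁L₁+α₂L₂) = 1.26×10⁻³ / 6.4221×10⁻⁵ = 19.620 K
T = 11.9 + 19.620 = 31.520 °C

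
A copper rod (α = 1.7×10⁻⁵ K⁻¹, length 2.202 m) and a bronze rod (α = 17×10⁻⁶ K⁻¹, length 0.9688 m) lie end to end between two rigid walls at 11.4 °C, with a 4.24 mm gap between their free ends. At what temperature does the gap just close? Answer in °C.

α₁L₁ = 3.7434×10⁻⁵ m/K, α₂L₂ = 1.64696×10⁻⁵ m/K → total 5.39036×10⁻⁵ m/K
ΔT = g/(α₁L₁+α₂L₂) = 4.24×10⁻³ / 5.39036×10⁻⁵ = 78.659 K
T = 11.4 + 78.659 = 90.059 °C

T = 90.1 °C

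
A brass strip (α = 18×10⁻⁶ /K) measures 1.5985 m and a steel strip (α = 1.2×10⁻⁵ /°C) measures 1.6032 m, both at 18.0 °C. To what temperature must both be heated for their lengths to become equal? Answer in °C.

L₁(1 + α₁ΔT) = L₂(1 + α₂ΔT) ⇒ ΔT = (L₂ − L₁)/(α₁L₁ − α₂L₂)
L₂ − L₁ = 1.6032 − 1.5985 = 4.70×10⁻³ m
α₁L₁ − α₂L₂ = 18×10⁻⁶×1.5985 − 1.2×10⁻⁵×1.6032 = 9.5346×10⁻⁶ m/K
ΔT = 4.70×10⁻³ / 9.5346×10⁻⁶ = 492.941 K
T = 18.0 + 492.941 = 510.941 °C

T = 510.9 °C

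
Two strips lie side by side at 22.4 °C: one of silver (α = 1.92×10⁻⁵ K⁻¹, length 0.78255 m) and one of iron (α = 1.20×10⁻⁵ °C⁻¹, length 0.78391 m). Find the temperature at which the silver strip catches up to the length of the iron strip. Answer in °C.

T = 264.5 °C

L₁(1 + α₁ΔT) = L₂(1 + α₂ΔT) ⇒ ΔT = (L₂ − L₁)/(α₁L₁ − α₂L₂)
L₂ − L₁ = 0.78391 − 0.78255 = 1.36×10⁻³ m
α₁L₁ − α₂L₂ = 1.92×10⁻⁵×0.78255 − 1.20×10⁻⁵×0.78391 = 5.61804×10⁻⁶ m/K
ΔT = 1.36×10⁻³ / 5.61804×10⁻⁶ = 242.077 K
T = 22.4 + 242.077 = 264.477 °C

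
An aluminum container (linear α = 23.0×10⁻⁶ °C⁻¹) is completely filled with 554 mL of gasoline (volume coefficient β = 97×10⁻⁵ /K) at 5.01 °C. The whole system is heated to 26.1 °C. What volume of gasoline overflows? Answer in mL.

The container also expands: β_container ≈ 3α = 6.9×10⁻⁵ /K
Net overflow = V₀(β_liq − 3α_cont)ΔT
β − 3α = 9.70×10⁻⁴ − 6.9×10⁻⁵ = 9.01×10⁻⁴ /K; ΔT = 21.09 K
ΔV = 554 × 9.01×10⁻⁴ × 21.09 = 10.5 mL

10.5 mL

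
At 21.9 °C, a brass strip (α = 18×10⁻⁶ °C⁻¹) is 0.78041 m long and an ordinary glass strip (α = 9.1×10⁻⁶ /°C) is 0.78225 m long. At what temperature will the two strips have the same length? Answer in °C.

T = 287.5 °C

Equal length when α₁L₁ΔT − α₂L₂ΔT = L₂ − L₁ = 1.84×10⁻³ m
α₁L₁ = 1.404738×10⁻⁵, α₂L₂ = 7.118475×10⁻⁶ → Δ(αL) = 6.928905×10⁻⁶ m/K
ΔT = 1.84×10⁻³ / 6.928905×10⁻⁶ = 265.554 K, so T = 21.9 + 265.554 = 287.454 °C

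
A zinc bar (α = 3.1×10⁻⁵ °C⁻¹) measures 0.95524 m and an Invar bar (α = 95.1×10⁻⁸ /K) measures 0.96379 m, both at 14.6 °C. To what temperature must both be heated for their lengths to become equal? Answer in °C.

T = 312.6 °C

Equal length when α₁L₁ΔT − α₂L₂ΔT = L₂ − L₁ = 8.55×10⁻³ m
α₁L₁ = 2.961244×10⁻⁵, α₂L₂ = 9.1656429×10⁻⁷ → Δ(αL) = 2.869587571×10⁻⁵ m/K
ΔT = 8.55×10⁻³ / 2.869587571×10⁻⁵ = 297.952 K, so T = 14.6 + 297.952 = 312.552 °C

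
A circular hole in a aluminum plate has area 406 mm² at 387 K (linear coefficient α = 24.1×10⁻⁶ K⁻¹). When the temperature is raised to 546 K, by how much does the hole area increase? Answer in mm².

Area coefficient ≈ 2α; |ΔT| = 159 K
ΔA = 2αA₀ΔT = 2(24.1×10⁻⁶)(406)(159) = 3.11 mm²

ΔA = 3.11 mm²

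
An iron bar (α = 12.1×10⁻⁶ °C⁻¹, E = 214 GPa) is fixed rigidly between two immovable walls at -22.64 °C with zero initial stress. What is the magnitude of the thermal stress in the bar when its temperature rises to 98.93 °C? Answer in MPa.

σ = 315 MPa

Fully constrained: the free strain ε = αΔT is blocked, so σ = Eε = EαΔT.
|ΔT| = 121.57 K
σ = 214×10⁹ × 12.1×10⁻⁶ × 121.57 = 3.15×10⁸ Pa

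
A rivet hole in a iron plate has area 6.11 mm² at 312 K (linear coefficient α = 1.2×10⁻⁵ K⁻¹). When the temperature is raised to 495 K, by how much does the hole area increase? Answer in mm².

Area coefficient ≈ 2α; |ΔT| = 183 K
ΔA = 2αA₀ΔT = 2(1.2×10⁻⁵)(6.11)(183) = 0.0268 mm²

ΔA = 0.0268 mm²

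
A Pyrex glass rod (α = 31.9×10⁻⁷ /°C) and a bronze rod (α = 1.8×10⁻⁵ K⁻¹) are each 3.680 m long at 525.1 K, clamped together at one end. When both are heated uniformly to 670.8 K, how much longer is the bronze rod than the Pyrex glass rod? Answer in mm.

ΔT = 145.7 K
Pyrex glass: ΔL = 31.9×10⁻⁷ × 3.680 m × 145.7 = 1.7104×10⁻³ m = 1.7104 mm
bronze: ΔL = 1.8×10⁻⁵ × 3.680 m × 145.7 = 9.6512×10⁻³ m = 9.6512 mm
difference = 9.6512 − 1.7104 = 7.9408 mm

7.94 mm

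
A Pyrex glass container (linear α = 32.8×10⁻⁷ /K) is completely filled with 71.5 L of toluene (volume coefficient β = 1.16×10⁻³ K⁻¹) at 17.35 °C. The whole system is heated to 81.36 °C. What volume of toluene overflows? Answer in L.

5.26 L

The container also expands: β_container ≈ 3α = 9.84×10⁻⁶ /K
Net overflow = V₀(β_liq − 3α_cont)ΔT
β − 3α = 1.16×10⁻³ − 9.84×10⁻⁶ = 1.15016×10⁻³ /K; ΔT = 64.01 K
ΔV = 71.5 × 1.15016×10⁻³ × 64.01 = 5.26 L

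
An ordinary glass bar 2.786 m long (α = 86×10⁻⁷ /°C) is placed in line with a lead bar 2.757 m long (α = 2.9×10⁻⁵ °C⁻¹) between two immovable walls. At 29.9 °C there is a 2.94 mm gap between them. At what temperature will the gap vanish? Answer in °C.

Gap closes when ΔL₁ + ΔL₂ = 2.94 mm = 2.94×10⁻³ m
(α₁L₁ + α₂L₂)ΔT = g
α₁L₁ + α₂L₂ = 86×10⁻⁷×2.786 + 2.9×10⁻⁵×2.757 = 1.039126×10⁻⁴ m/K
ΔT = 2.94×10⁻³ / 1.039126×10⁻⁴ = 28.293 K
T = 29.9 + 28.293 = 58.193 °C

T = 58.2 °C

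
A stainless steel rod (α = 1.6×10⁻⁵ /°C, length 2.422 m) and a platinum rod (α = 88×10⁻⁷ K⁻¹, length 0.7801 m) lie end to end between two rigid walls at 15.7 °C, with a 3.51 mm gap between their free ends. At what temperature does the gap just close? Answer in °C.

T = 92.6 °C

Gap closes when ΔL₁ + ΔL₂ = 3.51 mm = 3.51×10⁻³ m
(α₁L₁ + α₂L₂)ΔT = g
α₁L₁ + α₂L₂ = 1.6×10⁻⁵×2.422 + 88×10⁻⁷×0.7801 = 4.561688×10⁻⁵ m/K
ΔT = 3.51×10⁻³ / 4.561688×10⁻⁵ = 76.945 K
T = 15.7 + 76.945 = 92.645 °C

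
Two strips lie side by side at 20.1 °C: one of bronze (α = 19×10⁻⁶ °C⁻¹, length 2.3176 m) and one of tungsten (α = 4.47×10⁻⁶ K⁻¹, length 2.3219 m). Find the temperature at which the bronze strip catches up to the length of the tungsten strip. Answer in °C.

T = 147.9 °C

L₁(1 + α₁ΔT) = L₂(1 + α₂ΔT) ⇒ ΔT = (L₂ − L₁)/(α₁L₁ − α₂L₂)
L₂ − L₁ = 2.3219 − 2.3176 = 4.30×10⁻³ m
α₁L₁ − α₂L₂ = 19×10⁻⁶×2.3176 − 4.47×10⁻⁶×2.3219 = 3.3655507×10⁻⁵ m/K
ΔT = 4.30×10⁻³ / 3.3655507×10⁻⁵ = 127.765 K
T = 20.1 + 127.765 = 147.865 °C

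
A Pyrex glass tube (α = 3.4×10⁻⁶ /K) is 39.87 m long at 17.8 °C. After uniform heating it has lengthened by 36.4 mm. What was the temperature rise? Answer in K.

ΔT = 269 K

ΔL = αL₀ΔT ⇒ ΔT = ΔL / (αL₀)
ΔT = 36.4×10⁻³ m / (3.4×10⁻⁶ × 39.87 m) = 268.52 K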